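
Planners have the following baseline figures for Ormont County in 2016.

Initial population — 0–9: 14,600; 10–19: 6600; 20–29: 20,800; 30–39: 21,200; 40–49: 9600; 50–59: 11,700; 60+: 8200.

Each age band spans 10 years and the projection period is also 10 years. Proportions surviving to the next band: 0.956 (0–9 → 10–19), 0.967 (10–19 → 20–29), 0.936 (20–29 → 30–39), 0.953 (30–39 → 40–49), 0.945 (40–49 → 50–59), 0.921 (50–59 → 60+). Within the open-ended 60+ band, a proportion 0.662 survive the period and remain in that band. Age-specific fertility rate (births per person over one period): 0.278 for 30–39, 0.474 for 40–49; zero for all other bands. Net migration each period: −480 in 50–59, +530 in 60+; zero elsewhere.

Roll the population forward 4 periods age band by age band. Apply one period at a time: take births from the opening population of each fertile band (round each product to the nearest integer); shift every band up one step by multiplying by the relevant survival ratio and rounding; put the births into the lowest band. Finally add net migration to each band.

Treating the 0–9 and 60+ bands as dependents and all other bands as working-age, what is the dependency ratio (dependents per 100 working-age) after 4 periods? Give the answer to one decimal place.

After projecting period 1:
Births: 21200 × 0.278 = 5894  |  9600 × 0.474 = 4550 ⇒ total 10444
10–19: 14600 × 0.956 = 13958
20–29: 6600 × 0.967 = 6382
30–39: 20800 × 0.936 = 19469
40–49: 21200 × 0.953 = 20204
50–59: 9600 × 0.945 = 9072
60+: 11700 × 0.921 + 8200 × 0.662 = 10776 + 5428 = 16204
Net migration: 50–59 − 480 → 8592; 60+ + 530 → 16734
Giving 10444 / 13958 / 6382 / 19469 / 20204 / 8592 / 16734.
After projecting period 2:
Births: 19469 × 0.278 = 5412  |  20204 × 0.474 = 9577 ⇒ total 14989
10–19: 10444 × 0.956 = 9984
20–29: 13958 × 0.967 = 13497
30–39: 6382 × 0.936 = 5974
40–49: 19469 × 0.953 = 18554
50–59: 20204 × 0.945 = 19093
60+: 8592 × 0.921 + 16734 × 0.662 = 7913 + 11078 = 18991
Net migration: 50–59 − 480 → 18613; 60+ + 530 → 19521
Giving 14989 / 9984 / 13497 / 5974 / 18554 / 18613 / 19521.
After projecting period 3:
Births: 5974 × 0.278 = 1661  |  18554 × 0.474 = 8795 ⇒ total 10456
10–19: 14989 × 0.956 = 14329
20–29: 9984 × 0.967 = 9655
30–39: 13497 × 0.936 = 12633
40–49: 5974 × 0.953 = 5693
50–59: 18554 × 0.945 = 17534
60+: 18613 × 0.921 + 19521 × 0.662 = 17143 + 12923 = 30066
Net migration: 50–59 − 480 → 17054; 60+ + 530 → 30596
Giving 10456 / 14329 / 9655 / 12633 / 5693 / 17054 / 30596.
After projecting period 4:
Births: 12633 × 0.278 = 3512  |  5693 × 0.474 = 2698 ⇒ total 6210
10–19: 10456 × 0.956 = 9996
20–29: 14329 × 0.967 = 13856
30–39: 9655 × 0.936 = 9037
40–49: 12633 × 0.953 = 12039
50–59: 5693 × 0.945 = 5380
60+: 17054 × 0.921 + 30596 × 0.662 = 15707 + 20255 = 35962
Net migration: 50–59 − 480 → 4900; 60+ + 530 → 36492
Giving 6210 / 9996 / 13856 / 9037 / 12039 / 4900 / 36492.
Dependents (band 0–9 + band 60+) = 6210 + 36492 = 42702; working-age = 49828; ratio = 42702/49828 × 100 = 85.7

85.7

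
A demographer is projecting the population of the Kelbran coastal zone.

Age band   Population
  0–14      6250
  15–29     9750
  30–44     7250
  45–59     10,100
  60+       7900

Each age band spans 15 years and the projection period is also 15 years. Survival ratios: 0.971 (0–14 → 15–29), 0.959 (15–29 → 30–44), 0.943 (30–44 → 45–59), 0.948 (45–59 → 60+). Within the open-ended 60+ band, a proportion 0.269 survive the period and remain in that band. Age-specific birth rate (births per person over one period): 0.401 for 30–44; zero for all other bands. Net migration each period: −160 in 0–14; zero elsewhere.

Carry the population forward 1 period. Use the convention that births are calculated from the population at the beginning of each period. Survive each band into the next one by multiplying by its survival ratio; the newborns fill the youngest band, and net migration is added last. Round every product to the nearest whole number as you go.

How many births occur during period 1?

2907

Period 1:
Births: 7250 × 0.401 = 2907
15–29: 6250 × 0.971 = 6069
30–44: 9750 × 0.959 = 9350
45–59: 7250 × 0.943 = 6837
60+: 10100 × 0.948 + 7900 × 0.269 = 9575 + 2125 = 11700
Net migration: 0–14 − 160 → 2747
Giving 2747 / 6069 / 9350 / 6837 / 11700.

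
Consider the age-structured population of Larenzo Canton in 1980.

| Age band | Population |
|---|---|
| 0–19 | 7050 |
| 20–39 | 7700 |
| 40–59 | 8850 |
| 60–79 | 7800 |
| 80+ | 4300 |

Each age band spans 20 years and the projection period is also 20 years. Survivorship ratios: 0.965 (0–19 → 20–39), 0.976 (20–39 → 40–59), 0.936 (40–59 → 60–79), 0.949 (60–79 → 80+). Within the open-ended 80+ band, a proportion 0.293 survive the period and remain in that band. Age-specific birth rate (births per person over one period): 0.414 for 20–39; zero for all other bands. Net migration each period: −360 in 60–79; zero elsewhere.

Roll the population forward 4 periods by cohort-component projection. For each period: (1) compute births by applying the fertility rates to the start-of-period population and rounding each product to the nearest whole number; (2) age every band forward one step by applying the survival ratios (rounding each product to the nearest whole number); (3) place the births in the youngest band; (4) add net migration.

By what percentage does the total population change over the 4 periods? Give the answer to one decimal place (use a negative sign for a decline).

-55.9

Call the groups 1 to 5, youngest first.
[period 1]
Births: 7700 * 0.414 = 3188
Group 2: 7050 * 0.965 = 6803
Group 3: 7700 * 0.976 = 7515
Group 4: 8850 * 0.936 = 8284
Group 5: 7800 * 0.949 + 4300 * 0.293 = 7402 + 1260 = 8662
Net migration: Group 4 − 360 → 7924
→ [3188, 6803, 7515, 7924, 8662]
[period 2]
Births: 6803 * 0.414 = 2816
Group 2: 3188 * 0.965 = 3076
Group 3: 6803 * 0.976 = 6640
Group 4: 7515 * 0.936 = 7034
Group 5: 7924 * 0.949 + 8662 * 0.293 = 7520 + 2538 = 10058
Net migration: Group 4 − 360 → 6674
→ [2816, 3076, 6640, 6674, 10058]
[period 3]
Births: 3076 * 0.414 = 1273
Group 2: 2816 * 0.965 = 2717
Group 3: 3076 * 0.976 = 3002
Group 4: 6640 * 0.936 = 6215
Group 5: 6674 * 0.949 + 10058 * 0.293 = 6334 + 2947 = 9281
Net migration: Group 4 − 360 → 5855
→ [1273, 2717, 3002, 5855, 9281]
[period 4]
Births: 2717 * 0.414 = 1125
Group 2: 1273 * 0.965 = 1228
Group 3: 2717 * 0.976 = 2652
Group 4: 3002 * 0.936 = 2810
Group 5: 5855 * 0.949 + 9281 * 0.293 = 5556 + 2719 = 8275
Net migration: Group 4 − 360 → 2450
→ [1125, 1228, 2652, 2450, 8275]
Total: 35700 → 15730; change = -19970; percentage change = -55.9%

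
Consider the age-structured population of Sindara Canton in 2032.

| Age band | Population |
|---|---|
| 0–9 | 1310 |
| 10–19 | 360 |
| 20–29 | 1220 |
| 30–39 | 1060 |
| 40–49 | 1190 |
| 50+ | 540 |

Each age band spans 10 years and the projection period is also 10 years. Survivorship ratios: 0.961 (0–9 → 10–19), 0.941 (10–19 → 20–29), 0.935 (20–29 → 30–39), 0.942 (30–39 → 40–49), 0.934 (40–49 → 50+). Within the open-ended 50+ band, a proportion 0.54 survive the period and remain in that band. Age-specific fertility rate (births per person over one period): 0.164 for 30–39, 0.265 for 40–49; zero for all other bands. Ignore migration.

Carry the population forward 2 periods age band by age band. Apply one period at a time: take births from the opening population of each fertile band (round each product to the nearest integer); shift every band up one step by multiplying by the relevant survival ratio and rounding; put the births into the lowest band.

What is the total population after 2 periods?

Let group 1 be 0–9 through group 6 = 50+.
— Period 1 —
Births: 1060 × 0.164 = 174 ; 1190 × 0.265 = 315 ⇒ total 489
Group 2: 1310 × 0.961 = 1259
Group 3: 360 × 0.941 = 339
Group 4: 1220 × 0.935 = 1141
Group 5: 1060 × 0.942 = 999
Group 6: 1190 × 0.934 + 540 × 0.54 = 1111 + 292 = 1403
→ [489, 1259, 339, 1141, 999, 1403]
— Period 2 —
Births: 1141 × 0.164 = 187 ; 999 × 0.265 = 265 ⇒ total 452
Group 2: 489 × 0.961 = 470
Group 3: 1259 × 0.941 = 1185
Group 4: 339 × 0.935 = 317
Group 5: 1141 × 0.942 = 1075
Group 6: 999 × 0.934 + 1403 × 0.54 = 933 + 758 = 1691
→ [452, 470, 1185, 317, 1075, 1691]
Total after period 2: 452 + 470 + 1185 + 317 + 1075 + 1691 = 5190

5190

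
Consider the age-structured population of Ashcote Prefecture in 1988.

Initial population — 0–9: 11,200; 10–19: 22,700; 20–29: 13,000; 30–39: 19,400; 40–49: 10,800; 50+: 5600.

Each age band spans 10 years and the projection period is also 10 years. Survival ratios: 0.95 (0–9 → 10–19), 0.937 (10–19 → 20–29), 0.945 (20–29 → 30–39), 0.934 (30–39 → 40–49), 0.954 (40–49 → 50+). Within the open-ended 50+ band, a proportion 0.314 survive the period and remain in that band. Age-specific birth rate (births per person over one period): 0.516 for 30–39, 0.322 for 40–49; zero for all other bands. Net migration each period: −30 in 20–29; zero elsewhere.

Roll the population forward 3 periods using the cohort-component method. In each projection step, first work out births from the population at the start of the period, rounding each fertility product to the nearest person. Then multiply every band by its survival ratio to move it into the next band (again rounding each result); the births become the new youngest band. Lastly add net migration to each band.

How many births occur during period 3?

14052

Numbering the bands 1..6 from youngest to oldest:
After projecting period 1:
Births: 19400 × 0.516 = 10010 ; 10800 × 0.322 = 3478 → 13488
Band 2: 11200 × 0.95 = 10640
Band 3: 22700 × 0.937 = 21270
Band 4: 13000 × 0.945 = 12285
Band 5: 19400 × 0.934 = 18120
Band 6: 10800 × 0.954 + 5600 × 0.314 = 10303 + 1758 = 12061
Net migration: Band 3 − 30 → 21240
→ [13488, 10640, 21240, 12285, 18120, 12061]
After projecting period 2:
Births: 12285 × 0.516 = 6339 ; 18120 × 0.322 = 5835 → 12174
Band 2: 13488 × 0.95 = 12814
Band 3: 10640 × 0.937 = 9970
Band 4: 21240 × 0.945 = 20072
Band 5: 12285 × 0.934 = 11474
Band 6: 18120 × 0.954 + 12061 × 0.314 = 17286 + 3787 = 21073
Net migration: Band 3 − 30 → 9940
→ [12174, 12814, 9940, 20072, 11474, 21073]
After projecting period 3:
Births: 20072 × 0.516 = 10357 ; 11474 × 0.322 = 3695 → 14052
Band 2: 12174 × 0.95 = 11565
Band 3: 12814 × 0.937 = 12007
Band 4: 9940 × 0.945 = 9393
Band 5: 20072 × 0.934 = 18747
Band 6: 11474 × 0.954 + 21073 × 0.314 = 10946 + 6617 = 17563
Net migration: Band 3 − 30 → 11977
→ [14052, 11565, 11977, 9393, 18747, 17563]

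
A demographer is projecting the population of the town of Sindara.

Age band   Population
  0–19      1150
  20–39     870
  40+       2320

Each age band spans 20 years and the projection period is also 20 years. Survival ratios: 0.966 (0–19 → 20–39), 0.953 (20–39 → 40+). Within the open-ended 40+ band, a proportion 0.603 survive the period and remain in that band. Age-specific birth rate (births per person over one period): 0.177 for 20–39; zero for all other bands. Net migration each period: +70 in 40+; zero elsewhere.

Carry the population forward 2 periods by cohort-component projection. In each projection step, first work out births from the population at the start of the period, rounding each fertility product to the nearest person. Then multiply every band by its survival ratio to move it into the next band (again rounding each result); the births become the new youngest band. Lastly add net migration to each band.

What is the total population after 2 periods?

2861

Period 1.
Births: 870 * 0.177 = 154
20–39: 1150 * 0.966 = 1111
40+: 870 * 0.953 + 2320 * 0.603 = 829 + 1399 = 2228
Net migration: 40+ + 70 → 2298
End of period: [154, 1111, 2298]
Period 2.
Births: 1111 * 0.177 = 197
20–39: 154 * 0.966 = 149
40+: 1111 * 0.953 + 2298 * 0.603 = 1059 + 1386 = 2445
Net migration: 40+ + 70 → 2515
End of period: [197, 149, 2515]
Total after period 2: 197 + 149 + 2515 = 2861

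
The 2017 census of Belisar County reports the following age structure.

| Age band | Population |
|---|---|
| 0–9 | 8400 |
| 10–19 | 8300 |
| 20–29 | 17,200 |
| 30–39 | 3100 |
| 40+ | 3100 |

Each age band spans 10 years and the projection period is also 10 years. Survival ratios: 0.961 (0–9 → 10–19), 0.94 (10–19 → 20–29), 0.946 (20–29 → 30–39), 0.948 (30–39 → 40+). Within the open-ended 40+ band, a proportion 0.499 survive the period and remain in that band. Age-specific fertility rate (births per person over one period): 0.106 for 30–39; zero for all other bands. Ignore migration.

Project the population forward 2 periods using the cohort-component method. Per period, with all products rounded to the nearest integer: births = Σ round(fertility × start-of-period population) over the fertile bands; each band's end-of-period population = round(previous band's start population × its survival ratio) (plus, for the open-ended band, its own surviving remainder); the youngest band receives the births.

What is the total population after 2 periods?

34674

Period 1:
Births: 3100 × 0.106 = 329
10–19: 8400 × 0.961 = 8072
20–29: 8300 × 0.94 = 7802
30–39: 17200 × 0.946 = 16271
40+: 3100 × 0.948 + 3100 × 0.499 = 2939 + 1547 = 4486
Population now: 0–9=329, 10–19=8072, 20–29=7802, 30–39=16271, 40+=4486
Period 2:
Births: 16271 × 0.106 = 1725
10–19: 329 × 0.961 = 316
20–29: 8072 × 0.94 = 7588
30–39: 7802 × 0.946 = 7381
40+: 16271 × 0.948 + 4486 × 0.499 = 15425 + 2239 = 17664
Population now: 0–9=1725, 10–19=316, 20–29=7588, 30–39=7381, 40+=17664
Total after period 2: 1725 + 316 + 7588 + 7381 + 17664 = 34674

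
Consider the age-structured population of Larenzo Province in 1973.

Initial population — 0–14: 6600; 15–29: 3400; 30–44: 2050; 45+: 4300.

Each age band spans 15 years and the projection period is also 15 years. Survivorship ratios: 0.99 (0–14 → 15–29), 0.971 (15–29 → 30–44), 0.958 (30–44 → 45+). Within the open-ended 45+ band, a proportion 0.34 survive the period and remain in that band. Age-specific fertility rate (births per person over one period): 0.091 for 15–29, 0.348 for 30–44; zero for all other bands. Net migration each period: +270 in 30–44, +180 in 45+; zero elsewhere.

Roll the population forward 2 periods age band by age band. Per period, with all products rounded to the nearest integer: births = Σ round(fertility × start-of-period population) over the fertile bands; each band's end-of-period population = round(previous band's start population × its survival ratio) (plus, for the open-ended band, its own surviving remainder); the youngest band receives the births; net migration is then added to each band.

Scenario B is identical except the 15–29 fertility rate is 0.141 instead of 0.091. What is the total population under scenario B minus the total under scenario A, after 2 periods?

494

After projecting period 1:
Births: 3400 × 0.091 = 309  |  2050 × 0.348 = 713 — total 1022
15–29: 6600 × 0.99 = 6534
30–44: 3400 × 0.971 = 3301
45+: 2050 × 0.958 + 4300 × 0.34 = 1964 + 1462 = 3426
Net migration: 30–44 + 270 → 3571; 45+ + 180 → 3606
Population now: 0–14=1022, 15–29=6534, 30–44=3571, 45+=3606
After projecting period 2:
Births: 6534 × 0.091 = 595  |  3571 × 0.348 = 1243 — total 1838
15–29: 1022 × 0.99 = 1012
30–44: 6534 × 0.971 = 6345
45+: 3571 × 0.958 + 3606 × 0.34 = 3421 + 1226 = 4647
Net migration: 30–44 + 270 → 6615; 45+ + 180 → 4827
Population now: 0–14=1838, 15–29=1012, 30–44=6615, 45+=4827
Scenario A total after 2 periods: 14292
Scenario B projection —
After projecting period 1:
Births: 3400 × 0.141 = 479  |  2050 × 0.348 = 713 — total 1192
15–29: 6600 × 0.99 = 6534
30–44: 3400 × 0.971 = 3301
45+: 2050 × 0.958 + 4300 × 0.34 = 1964 + 1462 = 3426
Net migration: 30–44 + 270 → 3571; 45+ + 180 → 3606
Population now: 0–14=1192, 15–29=6534, 30–44=3571, 45+=3606
After projecting period 2:
Births: 6534 × 0.141 = 921  |  3571 × 0.348 = 1243 — total 2164
15–29: 1192 × 0.99 = 1180
30–44: 6534 × 0.971 = 6345
45+: 3571 × 0.958 + 3606 × 0.34 = 3421 + 1226 = 4647
Net migration: 30–44 + 270 → 6615; 45+ + 180 → 4827
Population now: 0–14=2164, 15–29=1180, 30–44=6615, 45+=4827
Scenario B total after 2 periods: 14786
Difference B − A = 14786 − 14292 = 494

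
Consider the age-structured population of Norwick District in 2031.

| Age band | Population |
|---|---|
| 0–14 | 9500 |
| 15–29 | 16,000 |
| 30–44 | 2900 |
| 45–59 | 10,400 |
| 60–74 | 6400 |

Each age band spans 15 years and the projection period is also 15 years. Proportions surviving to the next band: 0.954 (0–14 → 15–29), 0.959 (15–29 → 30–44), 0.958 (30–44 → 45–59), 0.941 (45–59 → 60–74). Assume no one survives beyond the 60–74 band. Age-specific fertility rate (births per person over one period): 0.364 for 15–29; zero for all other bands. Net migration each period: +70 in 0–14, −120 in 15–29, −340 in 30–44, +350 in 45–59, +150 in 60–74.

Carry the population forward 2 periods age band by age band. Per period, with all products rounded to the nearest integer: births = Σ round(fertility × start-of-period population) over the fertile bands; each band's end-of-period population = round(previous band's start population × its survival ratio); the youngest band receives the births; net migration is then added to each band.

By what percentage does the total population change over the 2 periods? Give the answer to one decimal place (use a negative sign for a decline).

-22.8

Period 1:
Births: 16000 × 0.364 = 5824
15–29: 9500 × 0.954 = 9063
30–44: 16000 × 0.959 = 15344
45–59: 2900 × 0.958 = 2778
60–74: 10400 × 0.941 = 9786
Net migration: 0–14 + 70 → 5894; 15–29 − 120 → 8943; 30–44 − 340 → 15004; 45–59 + 350 → 3128; 60–74 + 150 → 9936
End of period: [5894, 8943, 15004, 3128, 9936]
Period 2:
Births: 8943 × 0.364 = 3255
15–29: 5894 × 0.954 = 5623
30–44: 8943 × 0.959 = 8576
45–59: 15004 × 0.958 = 14374
60–74: 3128 × 0.941 = 2943
Net migration: 0–14 + 70 → 3325; 15–29 − 120 → 5503; 30–44 − 340 → 8236; 45–59 + 350 → 14724; 60–74 + 150 → 3093
End of period: [3325, 5503, 8236, 14724, 3093]
Total: 45200 → 34881; change = -10319; percentage change = -22.8%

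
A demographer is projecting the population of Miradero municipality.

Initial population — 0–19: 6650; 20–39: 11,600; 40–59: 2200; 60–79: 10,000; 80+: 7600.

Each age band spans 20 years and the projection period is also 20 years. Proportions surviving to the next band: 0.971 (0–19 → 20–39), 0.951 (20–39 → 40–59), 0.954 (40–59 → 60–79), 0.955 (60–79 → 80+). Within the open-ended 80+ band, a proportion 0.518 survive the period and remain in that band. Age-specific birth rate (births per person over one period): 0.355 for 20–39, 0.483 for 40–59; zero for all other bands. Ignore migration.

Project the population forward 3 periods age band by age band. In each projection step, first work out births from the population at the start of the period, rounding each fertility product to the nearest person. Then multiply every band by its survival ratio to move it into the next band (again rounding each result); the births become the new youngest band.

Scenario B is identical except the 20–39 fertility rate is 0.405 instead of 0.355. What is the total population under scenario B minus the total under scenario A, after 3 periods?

[period 1]
Births: 11600 × 0.355 = 4118, 2200 × 0.483 = 1063 ⇒ total 5181
20–39: 6650 × 0.971 = 6457
40–59: 11600 × 0.951 = 11032
60–79: 2200 × 0.954 = 2099
80+: 10000 × 0.955 + 7600 × 0.518 = 9550 + 3937 = 13487
Giving 5181 / 6457 / 11032 / 2099 / 13487.
[period 2]
Births: 6457 × 0.355 = 2292, 11032 × 0.483 = 5328 ⇒ total 7620
20–39: 5181 × 0.971 = 5031
40–59: 6457 × 0.951 = 6141
60–79: 11032 × 0.954 = 10525
80+: 2099 × 0.955 + 13487 × 0.518 = 2005 + 6986 = 8991
Giving 7620 / 5031 / 6141 / 10525 / 8991.
[period 3]
Births: 5031 × 0.355 = 1786, 6141 × 0.483 = 2966 ⇒ total 4752
20–39: 7620 × 0.971 = 7399
40–59: 5031 × 0.951 = 4784
60–79: 6141 × 0.954 = 5859
80+: 10525 × 0.955 + 8991 × 0.518 = 10051 + 4657 = 14708
Giving 4752 / 7399 / 4784 / 5859 / 14708.
Scenario A total after 3 periods: 37502
Scenario B projection —
[period 1]
Births: 11600 × 0.405 = 4698, 2200 × 0.483 = 1063 ⇒ total 5761
20–39: 6650 × 0.971 = 6457
40–59: 11600 × 0.951 = 11032
60–79: 2200 × 0.954 = 2099
80+: 10000 × 0.955 + 7600 × 0.518 = 9550 + 3937 = 13487
Giving 5761 / 6457 / 11032 / 2099 / 13487.
[period 2]
Births: 6457 × 0.405 = 2615, 11032 × 0.483 = 5328 ⇒ total 7943
20–39: 5761 × 0.971 = 5594
40–59: 6457 × 0.951 = 6141
60–79: 11032 × 0.954 = 10525
80+: 2099 × 0.955 + 13487 × 0.518 = 2005 + 6986 = 8991
Giving 7943 / 5594 / 6141 / 10525 / 8991.
[period 3]
Births: 5594 × 0.405 = 2266, 6141 × 0.483 = 2966 ⇒ total 5232
20–39: 7943 × 0.971 = 7713
40–59: 5594 × 0.951 = 5320
60–79: 6141 × 0.954 = 5859
80+: 10525 × 0.955 + 8991 × 0.518 = 10051 + 4657 = 14708
Giving 5232 / 7713 / 5320 / 5859 / 14708.
Scenario B total after 3 periods: 38832
Difference B − A = 38832 − 37502 = 1330

1330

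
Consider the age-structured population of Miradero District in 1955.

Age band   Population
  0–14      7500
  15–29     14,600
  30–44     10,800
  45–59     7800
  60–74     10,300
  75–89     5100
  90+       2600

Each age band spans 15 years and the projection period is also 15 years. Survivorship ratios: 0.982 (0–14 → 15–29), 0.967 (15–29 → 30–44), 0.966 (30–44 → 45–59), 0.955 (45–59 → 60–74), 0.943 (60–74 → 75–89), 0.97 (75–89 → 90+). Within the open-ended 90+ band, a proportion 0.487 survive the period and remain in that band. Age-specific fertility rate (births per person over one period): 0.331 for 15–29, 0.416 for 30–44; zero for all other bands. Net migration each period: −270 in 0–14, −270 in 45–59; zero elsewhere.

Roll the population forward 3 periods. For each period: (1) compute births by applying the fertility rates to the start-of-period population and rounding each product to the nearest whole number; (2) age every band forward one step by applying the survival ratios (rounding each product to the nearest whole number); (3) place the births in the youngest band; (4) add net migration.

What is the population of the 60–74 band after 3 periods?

Numbering the groups 1..7 from youngest to oldest:
After projecting period 1:
Births: 14600 * 0.331 = 4833  |  10800 * 0.416 = 4493 → 9326
Group 2: 7500 * 0.982 = 7365
Group 3: 14600 * 0.967 = 14118
Group 4: 10800 * 0.966 = 10433
Group 5: 7800 * 0.955 = 7449
Group 6: 10300 * 0.943 = 9713
Group 7: 5100 * 0.97 + 2600 * 0.487 = 4947 + 1266 = 6213
Net migration: Group 1 − 270 → 9056; Group 4 − 270 → 10163
End of period: [9056, 7365, 14118, 10163, 7449, 9713, 6213]
After projecting period 2:
Births: 7365 * 0.331 = 2438  |  14118 * 0.416 = 5873 → 8311
Group 2: 9056 * 0.982 = 8893
Group 3: 7365 * 0.967 = 7122
Group 4: 14118 * 0.966 = 13638
Group 5: 10163 * 0.955 = 9706
Group 6: 7449 * 0.943 = 7024
Group 7: 9713 * 0.97 + 6213 * 0.487 = 9422 + 3026 = 12448
Net migration: Group 1 − 270 → 8041; Group 4 − 270 → 13368
End of period: [8041, 8893, 7122, 13368, 9706, 7024, 12448]
After projecting period 3:
Births: 8893 * 0.331 = 2944  |  7122 * 0.416 = 2963 → 5907
Group 2: 8041 * 0.982 = 7896
Group 3: 8893 * 0.967 = 8600
Group 4: 7122 * 0.966 = 6880
Group 5: 13368 * 0.955 = 12766
Group 6: 9706 * 0.943 = 9153
Group 7: 7024 * 0.97 + 12448 * 0.487 = 6813 + 6062 = 12875
Net migration: Group 1 − 270 → 5637; Group 4 − 270 → 6610
End of period: [5637, 7896, 8600, 6610, 12766, 9153, 12875]

12766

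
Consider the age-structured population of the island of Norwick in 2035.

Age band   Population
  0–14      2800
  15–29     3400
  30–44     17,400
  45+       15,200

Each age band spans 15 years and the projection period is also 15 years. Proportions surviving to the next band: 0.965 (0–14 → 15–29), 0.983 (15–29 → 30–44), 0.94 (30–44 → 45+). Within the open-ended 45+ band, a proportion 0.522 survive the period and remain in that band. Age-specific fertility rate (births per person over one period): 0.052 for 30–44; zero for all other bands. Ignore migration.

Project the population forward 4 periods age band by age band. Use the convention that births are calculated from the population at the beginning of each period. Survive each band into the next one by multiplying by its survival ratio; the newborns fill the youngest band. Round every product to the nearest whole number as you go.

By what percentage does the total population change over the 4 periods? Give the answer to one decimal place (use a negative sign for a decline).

After projecting period 1:
Births: 17400 × 0.052 = 905
15–29: 2800 × 0.965 = 2702
30–44: 3400 × 0.983 = 3342
45+: 17400 × 0.94 + 15200 × 0.522 = 16356 + 7934 = 24290
Population now: 0–14=905, 15–29=2702, 30–44=3342, 45+=24290
After projecting period 2:
Births: 3342 × 0.052 = 174
15–29: 905 × 0.965 = 873
30–44: 2702 × 0.983 = 2656
45+: 3342 × 0.94 + 24290 × 0.522 = 3141 + 12679 = 15820
Population now: 0–14=174, 15–29=873, 30–44=2656, 45+=15820
After projecting period 3:
Births: 2656 × 0.052 = 138
15–29: 174 × 0.965 = 168
30–44: 873 × 0.983 = 858
45+: 2656 × 0.94 + 15820 × 0.522 = 2497 + 8258 = 10755
Population now: 0–14=138, 15–29=168, 30–44=858, 45+=10755
After projecting period 4:
Births: 858 × 0.052 = 45
15–29: 138 × 0.965 = 133
30–44: 168 × 0.983 = 165
45+: 858 × 0.94 + 10755 × 0.522 = 807 + 5614 = 6421
Population now: 0–14=45, 15–29=133, 30–44=165, 45+=6421
Total: 38800 → 6764; change = -32036; percentage change = -82.6%

-82.6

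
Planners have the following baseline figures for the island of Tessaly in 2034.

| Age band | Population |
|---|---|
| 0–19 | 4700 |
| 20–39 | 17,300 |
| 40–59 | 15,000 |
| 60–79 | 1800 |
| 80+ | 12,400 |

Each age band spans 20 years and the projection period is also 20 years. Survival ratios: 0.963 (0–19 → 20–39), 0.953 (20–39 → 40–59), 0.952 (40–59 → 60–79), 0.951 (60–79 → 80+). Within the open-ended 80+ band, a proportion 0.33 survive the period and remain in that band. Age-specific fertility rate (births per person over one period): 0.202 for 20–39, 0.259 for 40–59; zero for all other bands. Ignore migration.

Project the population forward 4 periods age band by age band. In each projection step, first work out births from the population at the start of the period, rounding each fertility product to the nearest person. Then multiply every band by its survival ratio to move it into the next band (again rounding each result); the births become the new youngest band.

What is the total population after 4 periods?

26944

[period 1]
Births: 17300 × 0.202 = 3495 ; 15000 × 0.259 = 3885 → 7380
20–39: 4700 × 0.963 = 4526
40–59: 17300 × 0.953 = 16487
60–79: 15000 × 0.952 = 14280
80+: 1800 × 0.951 + 12400 × 0.33 = 1712 + 4092 = 5804
→ [7380, 4526, 16487, 14280, 5804]
[period 2]
Births: 4526 × 0.202 = 914 ; 16487 × 0.259 = 4270 → 5184
20–39: 7380 × 0.963 = 7107
40–59: 4526 × 0.953 = 4313
60–79: 16487 × 0.952 = 15696
80+: 14280 × 0.951 + 5804 × 0.33 = 13580 + 1915 = 15495
→ [5184, 7107, 4313, 15696, 15495]
[period 3]
Births: 7107 × 0.202 = 1436 ; 4313 × 0.259 = 1117 → 2553
20–39: 5184 × 0.963 = 4992
40–59: 7107 × 0.953 = 6773
60–79: 4313 × 0.952 = 4106
80+: 15696 × 0.951 + 15495 × 0.33 = 14927 + 5113 = 20040
→ [2553, 4992, 6773, 4106, 20040]
[period 4]
Births: 4992 × 0.202 = 1008 ; 6773 × 0.259 = 1754 → 2762
20–39: 2553 × 0.963 = 2459
40–59: 4992 × 0.953 = 4757
60–79: 6773 × 0.952 = 6448
80+: 4106 × 0.951 + 20040 × 0.33 = 3905 + 6613 = 10518
→ [2762, 2459, 4757, 6448, 10518]
Total after period 4: 2762 + 2459 + 4757 + 6448 + 10518 = 26944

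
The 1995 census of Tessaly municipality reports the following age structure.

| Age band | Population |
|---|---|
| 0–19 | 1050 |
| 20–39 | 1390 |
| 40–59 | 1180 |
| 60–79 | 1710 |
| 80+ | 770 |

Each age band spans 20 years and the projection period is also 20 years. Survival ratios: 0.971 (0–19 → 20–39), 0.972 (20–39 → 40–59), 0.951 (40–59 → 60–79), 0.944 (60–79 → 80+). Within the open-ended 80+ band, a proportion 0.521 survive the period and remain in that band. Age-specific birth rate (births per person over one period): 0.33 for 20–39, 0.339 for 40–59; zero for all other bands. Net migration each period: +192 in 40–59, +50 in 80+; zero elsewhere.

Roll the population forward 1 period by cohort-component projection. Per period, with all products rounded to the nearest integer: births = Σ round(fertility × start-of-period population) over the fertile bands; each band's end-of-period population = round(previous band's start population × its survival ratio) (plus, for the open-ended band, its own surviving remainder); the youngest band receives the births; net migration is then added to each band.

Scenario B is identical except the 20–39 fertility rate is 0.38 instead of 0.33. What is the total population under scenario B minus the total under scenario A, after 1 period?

After projecting period 1:
Births: 1390 × 0.33 = 459, 1180 × 0.339 = 400 ⇒ total 859
20–39: 1050 × 0.971 = 1020
40–59: 1390 × 0.972 = 1351
60–79: 1180 × 0.951 = 1122
80+: 1710 × 0.944 + 770 × 0.521 = 1614 + 401 = 2015
Net migration: 40–59 + 192 → 1543; 80+ + 50 → 2065
Giving 859 / 1020 / 1543 / 1122 / 2065.
Scenario A total after 1 period: 6609
Scenario B projection —
After projecting period 1:
Births: 1390 × 0.38 = 528, 1180 × 0.339 = 400 ⇒ total 928
20–39: 1050 × 0.971 = 1020
40–59: 1390 × 0.972 = 1351
60–79: 1180 × 0.951 = 1122
80+: 1710 × 0.944 + 770 × 0.521 = 1614 + 401 = 2015
Net migration: 40–59 + 192 → 1543; 80+ + 50 → 2065
Giving 928 / 1020 / 1543 / 1122 / 2065.
Scenario B total after 1 period: 6678
Difference B − A = 6678 − 6609 = 69

69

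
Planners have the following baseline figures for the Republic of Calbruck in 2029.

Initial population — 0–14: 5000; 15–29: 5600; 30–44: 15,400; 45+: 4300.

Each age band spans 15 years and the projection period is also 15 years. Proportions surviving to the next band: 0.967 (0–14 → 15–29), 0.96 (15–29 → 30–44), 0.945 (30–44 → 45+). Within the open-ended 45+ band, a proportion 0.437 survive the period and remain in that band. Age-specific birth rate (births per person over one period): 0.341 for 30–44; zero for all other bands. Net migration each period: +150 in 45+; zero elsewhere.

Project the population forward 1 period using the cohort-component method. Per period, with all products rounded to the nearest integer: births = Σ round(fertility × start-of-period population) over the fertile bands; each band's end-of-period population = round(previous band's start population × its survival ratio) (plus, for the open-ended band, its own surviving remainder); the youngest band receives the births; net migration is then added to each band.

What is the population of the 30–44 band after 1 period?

5376

Let band 1 be 0–14 through band 4 = 45+.
Period 1:
Births: 15400 × 0.341 = 5251
Band 2: 5000 × 0.967 = 4835
Band 3: 5600 × 0.96 = 5376
Band 4: 15400 × 0.945 + 4300 × 0.437 = 14553 + 1879 = 16432
Net migration: Band 4 + 150 → 16582
End of period: [5251, 4835, 5376, 16582]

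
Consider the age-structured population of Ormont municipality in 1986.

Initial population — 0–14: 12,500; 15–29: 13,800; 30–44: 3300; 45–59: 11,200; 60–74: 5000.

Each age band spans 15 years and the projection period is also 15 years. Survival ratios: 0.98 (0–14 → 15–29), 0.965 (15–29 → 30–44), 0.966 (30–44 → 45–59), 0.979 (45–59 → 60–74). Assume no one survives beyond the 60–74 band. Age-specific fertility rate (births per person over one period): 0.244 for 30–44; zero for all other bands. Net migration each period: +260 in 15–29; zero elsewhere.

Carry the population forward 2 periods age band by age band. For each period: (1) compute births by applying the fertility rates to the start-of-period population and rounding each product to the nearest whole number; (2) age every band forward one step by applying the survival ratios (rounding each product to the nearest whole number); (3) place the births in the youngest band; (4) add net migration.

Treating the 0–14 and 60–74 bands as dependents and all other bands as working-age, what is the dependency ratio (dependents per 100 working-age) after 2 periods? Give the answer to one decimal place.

24.5

[period 1]
Births: 3300 × 0.244 = 805
15–29: 12500 × 0.98 = 12250
30–44: 13800 × 0.965 = 13317
45–59: 3300 × 0.966 = 3188
60–74: 11200 × 0.979 = 10965
Net migration: 15–29 + 260 → 12510
Giving 805 / 12510 / 13317 / 3188 / 10965.
[period 2]
Births: 13317 × 0.244 = 3249
15–29: 805 × 0.98 = 789
30–44: 12510 × 0.965 = 12072
45–59: 13317 × 0.966 = 12864
60–74: 3188 × 0.979 = 3121
Net migration: 15–29 + 260 → 1049
Giving 3249 / 1049 / 12072 / 12864 / 3121.
Dependents (band 0–14 + band 60–74) = 3249 + 3121 = 6370; working-age = 25985; ratio = 6370/25985 × 100 = 24.5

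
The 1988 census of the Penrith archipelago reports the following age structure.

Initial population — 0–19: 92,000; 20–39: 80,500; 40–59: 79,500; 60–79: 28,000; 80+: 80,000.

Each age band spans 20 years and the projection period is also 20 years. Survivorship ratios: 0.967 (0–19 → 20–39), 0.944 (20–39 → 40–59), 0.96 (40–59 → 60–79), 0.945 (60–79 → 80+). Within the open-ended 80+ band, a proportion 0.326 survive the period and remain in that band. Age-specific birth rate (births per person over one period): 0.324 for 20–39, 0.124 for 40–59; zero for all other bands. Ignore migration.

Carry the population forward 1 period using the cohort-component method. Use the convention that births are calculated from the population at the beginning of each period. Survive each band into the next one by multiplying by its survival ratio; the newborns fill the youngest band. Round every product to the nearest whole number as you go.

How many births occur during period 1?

35940

Call the groups 1 to 5, youngest first.
Period 1.
Births: 80500 × 0.324 = 26082, 79500 × 0.124 = 9858 → total 35940
Group 2: 92000 × 0.967 = 88964
Group 3: 80500 × 0.944 = 75992
Group 4: 79500 × 0.96 = 76320
Group 5: 28000 × 0.945 + 80000 × 0.326 = 26460 + 26080 = 52540
→ [35940, 88964, 75992, 76320, 52540]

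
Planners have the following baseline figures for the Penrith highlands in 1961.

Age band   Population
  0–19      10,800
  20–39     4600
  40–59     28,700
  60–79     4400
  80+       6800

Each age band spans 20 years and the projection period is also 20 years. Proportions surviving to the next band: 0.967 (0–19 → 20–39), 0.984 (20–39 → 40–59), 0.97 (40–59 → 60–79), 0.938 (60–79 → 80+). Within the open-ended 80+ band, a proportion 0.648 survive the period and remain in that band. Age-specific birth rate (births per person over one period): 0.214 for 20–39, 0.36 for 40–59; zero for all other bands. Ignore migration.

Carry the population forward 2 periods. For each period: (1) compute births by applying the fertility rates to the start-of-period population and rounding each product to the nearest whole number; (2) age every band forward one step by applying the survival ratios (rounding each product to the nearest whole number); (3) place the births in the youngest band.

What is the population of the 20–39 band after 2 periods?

10943

Period 1:
Births: 4600 × 0.214 = 984, 28700 × 0.36 = 10332 → total 11316
20–39: 10800 × 0.967 = 10444
40–59: 4600 × 0.984 = 4526
60–79: 28700 × 0.97 = 27839
80+: 4400 × 0.938 + 6800 × 0.648 = 4127 + 4406 = 8533
Population now: 0–19=11316, 20–39=10444, 40–59=4526, 60–79=27839, 80+=8533
Period 2:
Births: 10444 × 0.214 = 2235, 4526 × 0.36 = 1629 → total 3864
20–39: 11316 × 0.967 = 10943
40–59: 10444 × 0.984 = 10277
60–79: 4526 × 0.97 = 4390
80+: 27839 × 0.938 + 8533 × 0.648 = 26113 + 5529 = 31642
Population now: 0–19=3864, 20–39=10943, 40–59=10277, 60–79=4390, 80+=31642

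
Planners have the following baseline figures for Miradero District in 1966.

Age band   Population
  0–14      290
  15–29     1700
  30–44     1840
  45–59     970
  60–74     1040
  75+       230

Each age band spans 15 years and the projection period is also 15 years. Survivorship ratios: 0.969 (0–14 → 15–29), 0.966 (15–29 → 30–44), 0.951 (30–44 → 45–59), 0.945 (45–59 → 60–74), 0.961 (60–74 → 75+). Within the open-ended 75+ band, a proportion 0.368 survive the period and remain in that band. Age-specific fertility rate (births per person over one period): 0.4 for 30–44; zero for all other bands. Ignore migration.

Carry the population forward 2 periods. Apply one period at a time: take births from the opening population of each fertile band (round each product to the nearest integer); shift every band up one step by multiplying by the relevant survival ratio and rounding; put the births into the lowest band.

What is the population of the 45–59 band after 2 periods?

1562

(Groups numbered youngest = 1 to oldest = 6.)
After projecting period 1:
Births: 1840 × 0.4 = 736
Group 2: 290 × 0.969 = 281
Group 3: 1700 × 0.966 = 1642
Group 4: 1840 × 0.951 = 1750
Group 5: 970 × 0.945 = 917
Group 6: 1040 × 0.961 + 230 × 0.368 = 999 + 85 = 1084
→ [736, 281, 1642, 1750, 917, 1084]
After projecting period 2:
Births: 1642 × 0.4 = 657
Group 2: 736 × 0.969 = 713
Group 3: 281 × 0.966 = 271
Group 4: 1642 × 0.951 = 1562
Group 5: 1750 × 0.945 = 1654
Group 6: 917 × 0.961 + 1084 × 0.368 = 881 + 399 = 1280
→ [657, 713, 271, 1562, 1654, 1280]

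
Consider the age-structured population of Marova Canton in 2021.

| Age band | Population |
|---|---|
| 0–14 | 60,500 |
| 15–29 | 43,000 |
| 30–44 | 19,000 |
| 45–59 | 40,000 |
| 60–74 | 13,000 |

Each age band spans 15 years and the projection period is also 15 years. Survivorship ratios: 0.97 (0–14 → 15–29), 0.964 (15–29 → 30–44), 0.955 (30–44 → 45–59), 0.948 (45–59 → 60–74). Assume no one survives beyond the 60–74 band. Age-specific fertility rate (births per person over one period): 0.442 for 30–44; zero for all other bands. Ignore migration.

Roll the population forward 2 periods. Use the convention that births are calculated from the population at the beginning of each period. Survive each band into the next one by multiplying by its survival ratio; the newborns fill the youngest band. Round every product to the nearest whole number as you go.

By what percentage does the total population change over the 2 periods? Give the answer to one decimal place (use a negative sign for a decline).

Numbering the groups 1..5 from youngest to oldest:
Period 1.
Births: 19000 * 0.442 = 8398
Group 2: 60500 * 0.97 = 58685
Group 3: 43000 * 0.964 = 41452
Group 4: 19000 * 0.955 = 18145
Group 5: 40000 * 0.948 = 37920
End of period: [8398, 58685, 41452, 18145, 37920]
Period 2.
Births: 41452 * 0.442 = 18322
Group 2: 8398 * 0.97 = 8146
Group 3: 58685 * 0.964 = 56572
Group 4: 41452 * 0.955 = 39587
Group 5: 18145 * 0.948 = 17201
End of period: [18322, 8146, 56572, 39587, 17201]
Total: 175500 → 139828; change = -35672; percentage change = -20.3%

-20.3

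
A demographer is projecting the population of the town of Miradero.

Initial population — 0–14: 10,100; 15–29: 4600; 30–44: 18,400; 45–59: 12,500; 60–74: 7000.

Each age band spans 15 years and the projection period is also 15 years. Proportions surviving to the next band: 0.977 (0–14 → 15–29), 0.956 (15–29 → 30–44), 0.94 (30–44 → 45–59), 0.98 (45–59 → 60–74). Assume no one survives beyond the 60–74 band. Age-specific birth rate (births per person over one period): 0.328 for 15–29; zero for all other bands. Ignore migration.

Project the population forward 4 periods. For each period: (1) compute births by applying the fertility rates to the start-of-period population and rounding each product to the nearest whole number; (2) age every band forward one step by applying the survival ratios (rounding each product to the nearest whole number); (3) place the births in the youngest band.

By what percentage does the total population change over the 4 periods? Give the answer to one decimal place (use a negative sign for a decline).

Call the bands 1 to 5, youngest first.
— Period 1 —
Births: 4600 × 0.328 = 1509
Band 2: 10100 × 0.977 = 9868
Band 3: 4600 × 0.956 = 4398
Band 4: 18400 × 0.94 = 17296
Band 5: 12500 × 0.98 = 12250
End of period: [1509, 9868, 4398, 17296, 12250]
— Period 2 —
Births: 9868 × 0.328 = 3237
Band 2: 1509 × 0.977 = 1474
Band 3: 9868 × 0.956 = 9434
Band 4: 4398 × 0.94 = 4134
Band 5: 17296 × 0.98 = 16950
End of period: [3237, 1474, 9434, 4134, 16950]
— Period 3 —
Births: 1474 × 0.328 = 483
Band 2: 3237 × 0.977 = 3163
Band 3: 1474 × 0.956 = 1409
Band 4: 9434 × 0.94 = 8868
Band 5: 4134 × 0.98 = 4051
End of period: [483, 3163, 1409, 8868, 4051]
— Period 4 —
Births: 3163 × 0.328 = 1037
Band 2: 483 × 0.977 = 472
Band 3: 3163 × 0.956 = 3024
Band 4: 1409 × 0.94 = 1324
Band 5: 8868 × 0.98 = 8691
End of period: [1037, 472, 3024, 1324, 8691]
Total: 52600 → 14548; change = -38052; percentage change = -72.3%

-72.3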